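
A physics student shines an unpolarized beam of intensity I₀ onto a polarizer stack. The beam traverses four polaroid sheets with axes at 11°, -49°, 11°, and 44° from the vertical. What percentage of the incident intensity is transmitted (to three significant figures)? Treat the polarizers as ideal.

≈ 2.20%

Unpolarized light through the first polarizer → I₁ = ½ I₀, now polarized at 11°.
I₂ = I₁ cos²(-49° − 11°) = 0.5 I₀ · cos²(60°) = 0.125 I₀.
I₃ = I₂ cos²(11° + 49°) = 0.125 I₀ · cos²(60°) = 0.03125 I₀.
I₄ = I₃ cos²(44° − 11°) = 0.03125 I₀ · cos²(33°) = 0.02198 I₀.
That is 2.198% of the incident intensity.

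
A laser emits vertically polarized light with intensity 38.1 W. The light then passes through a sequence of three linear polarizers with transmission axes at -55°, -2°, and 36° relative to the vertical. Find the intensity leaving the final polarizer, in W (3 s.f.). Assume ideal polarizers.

I₁ = 38.1 W · cos²(55°) = 12.53 W.
I₂ = I₁ · cos²(53°) = 12.53 · 0.3622 = 4.54 W.
I₃ = I₂ · cos²(38°) = 4.54 · 0.621 = 2.819 W.

I ≈ 2.82 W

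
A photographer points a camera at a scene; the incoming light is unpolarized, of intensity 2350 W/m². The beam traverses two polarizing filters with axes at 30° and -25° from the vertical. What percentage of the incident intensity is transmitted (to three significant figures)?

Unpolarized light through the first polarizer → I₁ = 2350 W/m²/2 = 1175 W/m², polarized at 30°.
I₂ = I₁ · cos²(55°) = 1175 · 0.329 = 386.6 W/m².
That is 16.45% of the incident intensity.

≈ 16.4%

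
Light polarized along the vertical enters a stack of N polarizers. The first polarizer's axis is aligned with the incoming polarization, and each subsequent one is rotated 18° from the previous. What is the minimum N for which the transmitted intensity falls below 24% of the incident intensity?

N = 16

First polarizer is aligned with the polarization: full transmission.
Each further stage multiplies by cos²(18°) = 0.9045.
After N polarizers: T = 0.9045^(N−1). Require T < 0.24 ⇒ N−1 > ln(0.24)/ln(0.9045) = 14.22, so N−1 ≥ 15 and N = 16.
Check: N=16 gives T = 0.2219 < 0.24; N=15 gives T = 0.2453.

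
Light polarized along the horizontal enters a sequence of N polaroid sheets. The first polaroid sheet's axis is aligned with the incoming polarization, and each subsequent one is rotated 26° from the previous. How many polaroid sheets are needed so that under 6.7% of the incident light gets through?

First polarizer is aligned with the polarization: full transmission.
Each further stage multiplies by cos²(26°) = 0.8078.
After N polarizers: T = 0.8078^(N−1). Require T < 0.067 ⇒ N−1 > ln(0.067)/ln(0.8078) = 12.67, so N−1 ≥ 13 and N = 14.
Check: N=14 gives T = 0.0624 < 0.067; N=13 gives T = 0.07724.

N = 14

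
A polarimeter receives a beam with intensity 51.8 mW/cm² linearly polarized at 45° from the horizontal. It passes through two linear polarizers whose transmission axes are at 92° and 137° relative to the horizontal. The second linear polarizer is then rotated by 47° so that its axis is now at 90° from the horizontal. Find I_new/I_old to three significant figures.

Before rotation:
I₁ = I₀ cos²(92° − 45°) = I₀ cos²(47°) = 0.4651 I₀.
I₂ = I₁ cos²(137° − 92°) = 0.4651 I₀ · cos²(45°) = 0.2326 I₀.
After rotation:
I₁ = I₀ cos²(92° − 45°) = I₀ cos²(47°) = 0.4651 I₀.
I₂ = I₁ cos²(90° − 92°) = 0.4651 I₀ · cos²(2°) = 0.4646 I₀.
Ratio = 0.4646 / 0.2326 = 1.998.

I_new/I_old ≈ 2.00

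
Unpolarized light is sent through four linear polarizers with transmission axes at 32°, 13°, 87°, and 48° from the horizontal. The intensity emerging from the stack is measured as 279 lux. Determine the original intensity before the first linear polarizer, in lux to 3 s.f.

Unpolarized light through the first polarizer → I₁ = ½ I₀, now polarized at 32°.
I₂ = I₁ cos²(13° − 32°) = 0.5 I₀ · cos²(19°) = 0.447 I₀.
I₃ = I₂ cos²(87° − 13°) = 0.447 I₀ · cos²(74°) = 0.03396 I₀.
I₄ = I₃ cos²(48° − 87°) = 0.03396 I₀ · cos²(39°) = 0.02051 I₀.
So 279 lux = 0.02051 I₀, giving I₀ = 279/0.02051 = 1.36e+04 lux.

I₀ ≈ 1.36e4 lux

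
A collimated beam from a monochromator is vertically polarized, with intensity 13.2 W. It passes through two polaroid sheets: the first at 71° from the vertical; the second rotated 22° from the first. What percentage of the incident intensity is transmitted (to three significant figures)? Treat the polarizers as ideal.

≈ 9.11%

I₁ = 13.2 W · cos²(71°) = 1.399 W.
I₂ = I₁ · cos²(22°) = 1.399 · 0.8597 = 1.203 W.
That is 9.112% of the incident intensity.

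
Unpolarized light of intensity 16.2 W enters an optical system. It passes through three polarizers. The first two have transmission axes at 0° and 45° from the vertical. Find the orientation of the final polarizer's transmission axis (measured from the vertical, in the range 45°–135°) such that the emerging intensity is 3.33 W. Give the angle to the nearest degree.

θ ≈ 70°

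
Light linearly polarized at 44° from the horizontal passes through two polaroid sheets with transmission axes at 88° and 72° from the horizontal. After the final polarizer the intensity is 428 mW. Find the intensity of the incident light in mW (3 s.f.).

I₀ ≈ 895 mW

By Malus's law, I₁ = I₀ cos²(88° − 44°) = I₀ cos²(44°) = 0.5174 I₀.
I₂ = I₁ cos²(72° − 88°) = 0.5174 I₀ · cos²(16°) = 0.4781 I₀.
So 428 mW = 0.4781 I₀, giving I₀ = 428/0.4781 = 895.1 mW.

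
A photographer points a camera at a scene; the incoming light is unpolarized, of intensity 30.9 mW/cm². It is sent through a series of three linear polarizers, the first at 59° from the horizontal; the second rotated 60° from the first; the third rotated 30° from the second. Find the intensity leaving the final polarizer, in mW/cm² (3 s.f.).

I ≈ 2.90 mW/cm²

Unpolarized light through the first polarizer → I₁ = 30.9 mW/cm²/2 = 15.45 mW/cm², polarized at 59°.
I₂ = I₁ · cos²(60°) = 15.45 · 0.25 = 3.863 mW/cm².
I₃ = I₂ · cos²(30°) = 3.863 · 0.75 = 2.897 mW/cm².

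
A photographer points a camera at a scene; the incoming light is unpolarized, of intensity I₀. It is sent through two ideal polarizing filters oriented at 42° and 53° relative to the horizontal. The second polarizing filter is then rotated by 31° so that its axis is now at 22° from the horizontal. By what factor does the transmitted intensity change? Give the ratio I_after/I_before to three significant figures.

Before rotation:
Unpolarized light through the first polarizer → I₁ = ½ I₀, now polarized at 42°.
I₂ = I₁ cos²(53° − 42°) = 0.5 I₀ · cos²(11°) = 0.4818 I₀.
After rotation:
Unpolarized light through the first polarizer → I₁ = ½ I₀, now polarized at 42°.
I₂ = I₁ cos²(22° − 42°) = 0.5 I₀ · cos²(20°) = 0.4415 I₀.
Ratio = 0.4415 / 0.4818 = 0.9164.

I_new/I_old ≈ 0.916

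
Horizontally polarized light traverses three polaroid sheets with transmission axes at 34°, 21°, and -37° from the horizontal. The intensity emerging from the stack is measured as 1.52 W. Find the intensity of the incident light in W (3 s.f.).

I₀ ≈ 8.30 W

I₁ = I₀ cos²(34° − 0°) = I₀ cos²(34°) = 0.6873 I₀.
I₂ = I₁ cos²(21° − 34°) = 0.6873 I₀ · cos²(13°) = 0.6525 I₀.
I₃ = I₂ cos²(-37° − 21°) = 0.6525 I₀ · cos²(58°) = 0.1832 I₀.
So 1.52 W = 0.1832 I₀, giving I₀ = 1.52/0.1832 = 8.295 W.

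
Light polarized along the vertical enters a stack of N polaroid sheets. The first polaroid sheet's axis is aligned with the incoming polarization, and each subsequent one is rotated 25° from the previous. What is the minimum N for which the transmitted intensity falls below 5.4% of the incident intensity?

N = 16

First polarizer is aligned with the polarization: full transmission.
Each further stage multiplies by cos²(25°) = 0.8214.
After N polarizers: T = 0.8214^(N−1). Require T < 0.054 ⇒ N−1 > ln(0.054)/ln(0.8214) = 14.83, so N−1 ≥ 15 and N = 16.
Check: N=16 gives T = 0.05227 < 0.054; N=15 gives T = 0.06364.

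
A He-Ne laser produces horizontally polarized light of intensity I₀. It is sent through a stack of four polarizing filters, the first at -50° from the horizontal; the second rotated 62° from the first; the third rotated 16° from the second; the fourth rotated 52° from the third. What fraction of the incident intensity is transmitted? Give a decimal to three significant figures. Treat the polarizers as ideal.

I₁ = I₀ cos²(-50° − 0°) = I₀ cos²(50°) = 0.4132 I₀.
I₂ = I₁ cos²(62°) = 0.4132 · 0.2204 I₀ = 0.09107 I₀.
I₃ = I₂ cos²(16°) = 0.09107 · 0.924 I₀ = 0.08415 I₀.
I₄ = I₃ cos²(52°) = 0.08415 · 0.379 I₀ = 0.03189 I₀.
Transmitted fraction = 0.03189.

≈ 0.0319 I₀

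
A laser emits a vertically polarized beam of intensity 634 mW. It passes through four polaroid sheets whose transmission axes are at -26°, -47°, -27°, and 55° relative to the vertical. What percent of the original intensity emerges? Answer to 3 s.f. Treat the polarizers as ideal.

I₁ = 634 mW · cos²(26°) = 512.2 mW.
I₂ = I₁ · cos²(21°) = 512.2 · 0.8716 = 446.4 mW.
I₃ = I₂ · cos²(20°) = 446.4 · 0.883 = 394.2 mW.
I₄ = I₃ · cos²(82°) = 394.2 · 0.01937 = 7.635 mW.
That is 1.204% of the incident intensity.

≈ 1.20%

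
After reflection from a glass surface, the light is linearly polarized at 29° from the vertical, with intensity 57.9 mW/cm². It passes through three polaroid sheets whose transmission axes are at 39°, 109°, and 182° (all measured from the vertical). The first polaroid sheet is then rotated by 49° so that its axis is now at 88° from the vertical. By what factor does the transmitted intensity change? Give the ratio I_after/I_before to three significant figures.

Before rotation:
I₁ = I₀ cos²(39° − 29°) = I₀ cos²(10°) = 0.9698 I₀.
I₂ = I₁ cos²(109° − 39°) = 0.9698 I₀ · cos²(70°) = 0.1135 I₀.
I₃ = I₂ cos²(182° − 109°) = 0.1135 I₀ · cos²(73°) = 0.009698 I₀.
After rotation:
I₁ = I₀ cos²(88° − 29°) = I₀ cos²(59°) = 0.2653 I₀.
I₂ = I₁ cos²(109° − 88°) = 0.2653 I₀ · cos²(21°) = 0.2312 I₀.
I₃ = I₂ cos²(182° − 109°) = 0.2312 I₀ · cos²(73°) = 0.01976 I₀.
Ratio = 0.01976 / 0.009698 = 2.038.

I_new/I_old ≈ 2.04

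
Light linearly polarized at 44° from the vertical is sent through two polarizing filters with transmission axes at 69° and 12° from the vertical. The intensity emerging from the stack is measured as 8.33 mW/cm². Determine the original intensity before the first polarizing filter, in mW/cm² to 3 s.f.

I₀ ≈ 34.2 mW/cm²

By Malus's law, I₁ = I₀ cos²(69° − 44°) = I₀ cos²(25°) = 0.8214 I₀.
I₂ = I₁ cos²(12° − 69°) = 0.8214 I₀ · cos²(57°) = 0.2437 I₀.
So 8.33 mW/cm² = 0.2437 I₀, giving I₀ = 8.33/0.2437 = 34.19 mW/cm².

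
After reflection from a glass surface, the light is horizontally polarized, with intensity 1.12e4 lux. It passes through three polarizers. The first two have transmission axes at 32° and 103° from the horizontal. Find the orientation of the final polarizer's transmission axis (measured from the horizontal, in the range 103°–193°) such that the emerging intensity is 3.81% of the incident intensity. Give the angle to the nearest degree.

I₁ = I₀ cos²(32° − 0°) = I₀ cos²(32°) = 0.7192 I₀.
I₂ = I₁ cos²(103° − 32°) = 0.7192 I₀ · cos²(71°) = 0.07623 I₀.
Need I₃/I₀ = 0.0381, so cos²(θ − 103°) = 0.0381 / 0.07623 = 0.4998.
θ − 103° = arccos(√0.4998) = 45.0°, giving θ ≈ 103 + 45.0 = 148.0°.

θ ≈ 148°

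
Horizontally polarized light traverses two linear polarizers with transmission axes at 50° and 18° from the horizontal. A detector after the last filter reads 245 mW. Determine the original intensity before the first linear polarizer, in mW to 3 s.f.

I₀ ≈ 824 mW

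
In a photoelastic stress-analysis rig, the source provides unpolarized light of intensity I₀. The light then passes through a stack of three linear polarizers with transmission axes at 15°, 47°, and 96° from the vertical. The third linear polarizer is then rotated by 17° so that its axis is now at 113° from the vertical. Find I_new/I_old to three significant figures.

Before rotation:
Unpolarized light through the first polarizer → I₁ = ½ I₀, now polarized at 15°.
I₂ = I₁ cos²(47° − 15°) = 0.5 I₀ · cos²(32°) = 0.3596 I₀.
I₃ = I₂ cos²(96° − 47°) = 0.3596 I₀ · cos²(49°) = 0.1548 I₀.
After rotation:
Unpolarized light through the first polarizer → I₁ = ½ I₀, now polarized at 15°.
I₂ = I₁ cos²(47° − 15°) = 0.5 I₀ · cos²(32°) = 0.3596 I₀.
I₃ = I₂ cos²(113° − 47°) = 0.3596 I₀ · cos²(66°) = 0.05949 I₀.
Ratio = 0.05949 / 0.1548 = 0.3844.

I_new/I_old ≈ 0.384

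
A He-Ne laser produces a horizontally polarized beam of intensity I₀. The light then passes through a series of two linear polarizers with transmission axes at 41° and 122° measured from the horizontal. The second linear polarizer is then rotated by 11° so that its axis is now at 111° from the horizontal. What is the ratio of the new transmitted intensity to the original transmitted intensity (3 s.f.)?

I_new/I_old ≈ 4.78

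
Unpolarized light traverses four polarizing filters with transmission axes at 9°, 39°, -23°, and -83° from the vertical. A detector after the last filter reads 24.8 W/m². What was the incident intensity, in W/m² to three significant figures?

I₀ ≈ 1200 W/m²

Unpolarized light through the first polarizer → I₁ = ½ I₀, now polarized at 9°.
I₂ = I₁ cos²(39° − 9°) = 0.5 I₀ · cos²(30°) = 0.375 I₀.
I₃ = I₂ cos²(-23° − 39°) = 0.375 I₀ · cos²(62°) = 0.08265 I₀.
I₄ = I₃ cos²(-83° + 23°) = 0.08265 I₀ · cos²(60°) = 0.02066 I₀.
So 24.8 W/m² = 0.02066 I₀, giving I₀ = 24.8/0.02066 = 1200 W/m².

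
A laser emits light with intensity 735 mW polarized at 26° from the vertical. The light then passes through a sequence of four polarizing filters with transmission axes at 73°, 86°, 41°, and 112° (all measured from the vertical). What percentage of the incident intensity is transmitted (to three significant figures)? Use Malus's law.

By Malus's law, I₁ = 735 mW · cos²(47°) = 341.9 mW.
I₂ = I₁ · cos²(13°) = 341.9 · 0.9494 = 324.6 mW.
I₃ = I₂ · cos²(45°) = 324.6 · 0.5 = 162.3 mW.
I₄ = I₃ · cos²(71°) = 162.3 · 0.106 = 17.2 mW.
That is 2.34% of the incident intensity.

≈ 2.34%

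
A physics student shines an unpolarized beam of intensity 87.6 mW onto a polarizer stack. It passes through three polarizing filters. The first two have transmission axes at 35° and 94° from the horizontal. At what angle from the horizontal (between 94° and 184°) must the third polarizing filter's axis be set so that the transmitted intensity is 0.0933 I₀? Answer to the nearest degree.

Unpolarized light through the first polarizer → I₁ = ½ I₀, now polarized at 35°.
I₂ = I₁ cos²(94° − 35°) = 0.5 I₀ · cos²(59°) = 0.1326 I₀.
Need I₃/I₀ = 0.0933, so cos²(θ − 94°) = 0.0933 / 0.1326 = 0.7034.
θ − 94° = arccos(√0.7034) = 33.0°, giving θ ≈ 94 + 33.0 = 127.0°.

θ ≈ 127°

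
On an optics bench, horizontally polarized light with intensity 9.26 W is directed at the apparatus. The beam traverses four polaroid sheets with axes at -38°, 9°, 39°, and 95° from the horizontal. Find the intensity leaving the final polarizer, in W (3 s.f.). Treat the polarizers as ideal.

By Malus's law, I₁ = 9.26 W · cos²(38°) = 5.75 W.
I₂ = I₁ · cos²(47°) = 5.75 · 0.4651 = 2.674 W.
I₃ = I₂ · cos²(30°) = 2.674 · 0.75 = 2.006 W.
I₄ = I₃ · cos²(56°) = 2.006 · 0.3127 = 0.6272 W.

I ≈ 0.627 W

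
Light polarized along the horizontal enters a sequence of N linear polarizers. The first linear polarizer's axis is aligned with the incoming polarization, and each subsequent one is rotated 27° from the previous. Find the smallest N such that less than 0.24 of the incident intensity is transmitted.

N = 8

First polarizer is aligned with the polarization: full transmission.
Each further stage multiplies by cos²(27°) = 0.7939.
After N polarizers: T = 0.7939^(N−1). Require T < 0.24 ⇒ N−1 > ln(0.24)/ln(0.7939) = 6.18, so N−1 ≥ 7 and N = 8.
Check: N=8 gives T = 0.1988 < 0.24; N=7 gives T = 0.2504.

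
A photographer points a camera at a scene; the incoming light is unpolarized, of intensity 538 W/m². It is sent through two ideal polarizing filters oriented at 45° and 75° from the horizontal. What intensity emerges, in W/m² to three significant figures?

Unpolarized light through the first polarizer → I₁ = 538 W/m²/2 = 269 W/m², polarized at 45°.
I₂ = I₁ · cos²(30°) = 269 · 0.75 = 201.8 W/m².

I ≈ 202 W/m²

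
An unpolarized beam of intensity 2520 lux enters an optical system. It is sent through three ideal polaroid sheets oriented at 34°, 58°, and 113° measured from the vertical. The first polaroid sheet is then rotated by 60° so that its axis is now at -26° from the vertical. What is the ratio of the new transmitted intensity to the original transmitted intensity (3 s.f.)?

Before rotation:
Unpolarized light through the first polarizer → I₁ = ½ I₀, now polarized at 34°.
I₂ = I₁ cos²(58° − 34°) = 0.5 I₀ · cos²(24°) = 0.4173 I₀.
I₃ = I₂ cos²(113° − 58°) = 0.4173 I₀ · cos²(55°) = 0.1373 I₀.
After rotation:
Unpolarized light through the first polarizer → I₁ = ½ I₀, now polarized at -26°.
I₂ = I₁ cos²(58° + 26°) = 0.5 I₀ · cos²(84°) = 0.005463 I₀.
I₃ = I₂ cos²(113° − 58°) = 0.005463 I₀ · cos²(55°) = 0.001797 I₀.
Ratio = 0.001797 / 0.1373 = 0.01309.

I_new/I_old ≈ 0.0131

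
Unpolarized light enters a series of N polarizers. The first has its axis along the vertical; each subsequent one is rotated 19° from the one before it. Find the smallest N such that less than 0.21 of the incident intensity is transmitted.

First polarizer halves the unpolarized light: factor 1/2.
Each further stage multiplies by cos²(19°) = 0.894.
After N polarizers: T = 0.5·0.894^(N−1). Require T < 0.21 ⇒ N−1 > ln(0.21/0.5)/ln(0.894) = 7.74, so N−1 ≥ 8 and N = 9.
Check: N=9 gives T = 0.204 < 0.21; N=8 gives T = 0.2282.

N = 9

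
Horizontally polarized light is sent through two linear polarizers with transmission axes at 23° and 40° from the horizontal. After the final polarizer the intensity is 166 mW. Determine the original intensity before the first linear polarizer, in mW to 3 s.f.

I₀ ≈ 214 mW

By Malus's law, I₁ = I₀ cos²(23° − 0°) = I₀ cos²(23°) = 0.8473 I₀.
I₂ = I₁ cos²(40° − 23°) = 0.8473 I₀ · cos²(17°) = 0.7749 I₀.
So 166 mW = 0.7749 I₀, giving I₀ = 166/0.7749 = 214.2 mW.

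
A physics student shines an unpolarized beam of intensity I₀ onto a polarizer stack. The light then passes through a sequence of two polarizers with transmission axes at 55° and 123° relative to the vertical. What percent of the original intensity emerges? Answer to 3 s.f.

Unpolarized light through the first polarizer → I₁ = ½ I₀, now polarized at 55°.
I₂ = I₁ cos²(123° − 55°) = 0.5 I₀ · cos²(68°) = 0.07017 I₀.
That is 7.017% of the incident intensity.

≈ 7.02%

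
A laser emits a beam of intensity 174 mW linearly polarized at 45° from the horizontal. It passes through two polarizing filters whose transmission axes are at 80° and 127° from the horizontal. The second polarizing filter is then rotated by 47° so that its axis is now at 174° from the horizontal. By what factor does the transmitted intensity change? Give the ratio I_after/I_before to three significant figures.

Before rotation:
I₁ = I₀ cos²(80° − 45°) = I₀ cos²(35°) = 0.671 I₀.
I₂ = I₁ cos²(127° − 80°) = 0.671 I₀ · cos²(47°) = 0.3121 I₀.
After rotation:
I₁ = I₀ cos²(80° − 45°) = I₀ cos²(35°) = 0.671 I₀.
Angle between axes 1 and 2: 86°. I₂ = 0.671 I₀ · cos²(86°) = 0.003265 I₀.
Ratio = 0.003265 / 0.3121 = 0.01046.

I_new/I_old ≈ 0.0105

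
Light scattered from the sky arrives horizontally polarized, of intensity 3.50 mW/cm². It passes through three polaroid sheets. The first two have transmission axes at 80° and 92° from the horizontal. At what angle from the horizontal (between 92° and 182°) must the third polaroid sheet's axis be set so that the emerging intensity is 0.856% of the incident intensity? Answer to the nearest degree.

By Malus's law, I₁ = I₀ cos²(80° − 0°) = I₀ cos²(80°) = 0.03015 I₀.
I₂ = I₁ cos²(92° − 80°) = 0.03015 I₀ · cos²(12°) = 0.02885 I₀.
Need I₃/I₀ = 0.00856, so cos²(θ − 92°) = 0.00856 / 0.02885 = 0.2967.
θ − 92° = arccos(√0.2967) = 57.0°, giving θ ≈ 92 + 57.0 = 149.0°.

θ ≈ 149°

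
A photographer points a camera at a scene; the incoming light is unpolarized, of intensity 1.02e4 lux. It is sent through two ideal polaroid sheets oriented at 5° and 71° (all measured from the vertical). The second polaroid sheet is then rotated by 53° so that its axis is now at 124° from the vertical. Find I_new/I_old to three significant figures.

Before rotation:
Unpolarized light through the first polarizer → I₁ = ½ I₀, now polarized at 5°.
I₂ = I₁ cos²(71° − 5°) = 0.5 I₀ · cos²(66°) = 0.08272 I₀.
After rotation:
Unpolarized light through the first polarizer → I₁ = ½ I₀, now polarized at 5°.
Angle between axes 1 and 2: 61°. I₂ = 0.5 I₀ · cos²(61°) = 0.1175 I₀.
Ratio = 0.1175 / 0.08272 = 1.421.

I_new/I_old ≈ 1.42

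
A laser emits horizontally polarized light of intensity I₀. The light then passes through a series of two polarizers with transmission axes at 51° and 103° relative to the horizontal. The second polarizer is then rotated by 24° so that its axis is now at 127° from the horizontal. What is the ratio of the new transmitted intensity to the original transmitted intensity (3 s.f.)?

Before rotation:
By Malus's law, I₁ = I₀ cos²(51° − 0°) = I₀ cos²(51°) = 0.396 I₀.
I₂ = I₁ cos²(103° − 51°) = 0.396 I₀ · cos²(52°) = 0.1501 I₀.
After rotation:
I₁ = I₀ cos²(51° − 0°) = I₀ cos²(51°) = 0.396 I₀.
I₂ = I₁ cos²(127° − 51°) = 0.396 I₀ · cos²(76°) = 0.02318 I₀.
Ratio = 0.02318 / 0.1501 = 0.1544.

I_new/I_old ≈ 0.154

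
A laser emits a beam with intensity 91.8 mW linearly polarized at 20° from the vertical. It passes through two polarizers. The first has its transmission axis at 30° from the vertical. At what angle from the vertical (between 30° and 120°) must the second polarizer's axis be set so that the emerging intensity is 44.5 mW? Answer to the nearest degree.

I₁ = I₀ cos²(30° − 20°) = I₀ cos²(10°) = 0.9698 I₀.
Target fraction: 44.5 / 91.8 mW = 0.4847 of I₀.
Need I₂/I₀ = 0.4847, so cos²(θ − 30°) = 0.4847 / 0.9698 = 0.4998.
θ − 30° = arccos(√0.4998) = 45.0°, giving θ ≈ 30 + 45.0 = 75.0°.

θ ≈ 75°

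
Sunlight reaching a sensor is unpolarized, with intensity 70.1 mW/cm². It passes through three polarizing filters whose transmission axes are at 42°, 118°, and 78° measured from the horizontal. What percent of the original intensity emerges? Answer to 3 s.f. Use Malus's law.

≈ 1.72%

Unpolarized light through the first polarizer → I₁ = 70.1 mW/cm²/2 = 35.05 mW/cm², polarized at 42°.
I₂ = I₁ · cos²(76°) = 35.05 · 0.05853 = 2.051 mW/cm².
I₃ = I₂ · cos²(40°) = 2.051 · 0.5868 = 1.204 mW/cm².
That is 1.717% of the incident intensity.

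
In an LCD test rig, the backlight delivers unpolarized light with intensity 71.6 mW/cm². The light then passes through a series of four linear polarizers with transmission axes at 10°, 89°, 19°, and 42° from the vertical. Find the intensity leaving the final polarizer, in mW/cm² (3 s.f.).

Unpolarized light through the first polarizer → I₁ = 71.6 mW/cm²/2 = 35.8 mW/cm², polarized at 10°.
I₂ = I₁ · cos²(79°) = 35.8 · 0.03641 = 1.303 mW/cm².
I₃ = I₂ · cos²(70°) = 1.303 · 0.117 = 0.1525 mW/cm².
I₄ = I₃ · cos²(23°) = 0.1525 · 0.8473 = 0.1292 mW/cm².

I ≈ 0.129 mW/cm²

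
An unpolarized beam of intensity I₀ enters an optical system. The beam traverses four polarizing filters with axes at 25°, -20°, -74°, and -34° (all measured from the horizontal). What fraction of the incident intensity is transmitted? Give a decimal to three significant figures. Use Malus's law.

Unpolarized light through the first polarizer → I₁ = ½ I₀, now polarized at 25°.
I₂ = I₁ cos²(-20° − 25°) = 0.5 I₀ · cos²(45°) = 0.25 I₀.
I₃ = I₂ cos²(-74° + 20°) = 0.25 I₀ · cos²(54°) = 0.08637 I₀.
I₄ = I₃ cos²(-34° + 74°) = 0.08637 I₀ · cos²(40°) = 0.05069 I₀.
Transmitted fraction = 0.05069.

≈ 0.0507 I₀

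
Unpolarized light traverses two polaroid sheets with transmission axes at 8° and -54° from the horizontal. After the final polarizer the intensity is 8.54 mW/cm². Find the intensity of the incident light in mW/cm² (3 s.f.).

Unpolarized light through the first polarizer → I₁ = ½ I₀, now polarized at 8°.
I₂ = I₁ cos²(-54° − 8°) = 0.5 I₀ · cos²(62°) = 0.1102 I₀.
So 8.54 mW/cm² = 0.1102 I₀, giving I₀ = 8.54/0.1102 = 77.49 mW/cm².

I₀ ≈ 77.5 mW/cm²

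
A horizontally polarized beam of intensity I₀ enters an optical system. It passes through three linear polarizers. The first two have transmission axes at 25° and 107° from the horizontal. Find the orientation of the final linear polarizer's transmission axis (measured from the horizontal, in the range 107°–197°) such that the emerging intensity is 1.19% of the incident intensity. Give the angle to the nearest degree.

By Malus's law, I₁ = I₀ cos²(25° − 0°) = I₀ cos²(25°) = 0.8214 I₀.
I₂ = I₁ cos²(107° − 25°) = 0.8214 I₀ · cos²(82°) = 0.01591 I₀.
Need I₃/I₀ = 0.0119, so cos²(θ − 107°) = 0.0119 / 0.01591 = 0.748.
θ − 107° = arccos(√0.748) = 30.1°, giving θ ≈ 107 + 30.1 = 137.1°.

θ ≈ 137°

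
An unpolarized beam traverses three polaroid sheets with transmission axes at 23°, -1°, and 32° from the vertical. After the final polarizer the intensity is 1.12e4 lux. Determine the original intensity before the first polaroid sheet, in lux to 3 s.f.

I₀ ≈ 3.82e4 lux

Unpolarized light through the first polarizer → I₁ = ½ I₀, now polarized at 23°.
I₂ = I₁ cos²(-1° − 23°) = 0.5 I₀ · cos²(24°) = 0.4173 I₀.
I₃ = I₂ cos²(32° + 1°) = 0.4173 I₀ · cos²(33°) = 0.2935 I₀.
So 1.12e4 lux = 0.2935 I₀, giving I₀ = 1.12e4/0.2935 = 3.816e+04 lux.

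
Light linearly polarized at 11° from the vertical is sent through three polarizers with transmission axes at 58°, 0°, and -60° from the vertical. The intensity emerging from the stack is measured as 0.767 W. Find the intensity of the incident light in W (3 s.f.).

I₁ = I₀ cos²(58° − 11°) = I₀ cos²(47°) = 0.4651 I₀.
I₂ = I₁ cos²(0° − 58°) = 0.4651 I₀ · cos²(58°) = 0.1306 I₀.
I₃ = I₂ cos²(-60° − 0°) = 0.1306 I₀ · cos²(60°) = 0.03265 I₀.
So 0.767 W = 0.03265 I₀, giving I₀ = 0.767/0.03265 = 23.49 W.

I₀ ≈ 23.5 W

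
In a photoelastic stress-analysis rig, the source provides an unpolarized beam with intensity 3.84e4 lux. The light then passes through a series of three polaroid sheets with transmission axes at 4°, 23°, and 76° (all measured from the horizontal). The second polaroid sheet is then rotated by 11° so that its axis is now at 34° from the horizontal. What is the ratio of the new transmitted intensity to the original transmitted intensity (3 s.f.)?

Before rotation:
Unpolarized light through the first polarizer → I₁ = ½ I₀, now polarized at 4°.
I₂ = I₁ cos²(23° − 4°) = 0.5 I₀ · cos²(19°) = 0.447 I₀.
I₃ = I₂ cos²(76° − 23°) = 0.447 I₀ · cos²(53°) = 0.1619 I₀.
After rotation:
Unpolarized light through the first polarizer → I₁ = ½ I₀, now polarized at 4°.
I₂ = I₁ cos²(34° − 4°) = 0.5 I₀ · cos²(30°) = 0.375 I₀.
I₃ = I₂ cos²(76° − 34°) = 0.375 I₀ · cos²(42°) = 0.2071 I₀.
Ratio = 0.2071 / 0.1619 = 1.279.

I_new/I_old ≈ 1.28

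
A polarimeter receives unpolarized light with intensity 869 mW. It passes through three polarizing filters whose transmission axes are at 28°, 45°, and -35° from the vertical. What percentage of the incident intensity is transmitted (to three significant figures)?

≈ 1.38%

Unpolarized light through the first polarizer → I₁ = 869 mW/2 = 434.5 mW, polarized at 28°.
I₂ = I₁ · cos²(17°) = 434.5 · 0.9145 = 397.4 mW.
I₃ = I₂ · cos²(80°) = 397.4 · 0.03015 = 11.98 mW.
That is 1.379% of the incident intensity.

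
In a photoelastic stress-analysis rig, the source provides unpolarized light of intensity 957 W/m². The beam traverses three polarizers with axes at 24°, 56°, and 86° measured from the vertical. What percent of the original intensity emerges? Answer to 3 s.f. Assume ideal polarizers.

Unpolarized light through the first polarizer → I₁ = 957 W/m²/2 = 478.5 W/m², polarized at 24°.
I₂ = I₁ · cos²(32°) = 478.5 · 0.7192 = 344.1 W/m².
I₃ = I₂ · cos²(30°) = 344.1 · 0.75 = 258.1 W/m².
That is 26.97% of the incident intensity.

≈ 27.0%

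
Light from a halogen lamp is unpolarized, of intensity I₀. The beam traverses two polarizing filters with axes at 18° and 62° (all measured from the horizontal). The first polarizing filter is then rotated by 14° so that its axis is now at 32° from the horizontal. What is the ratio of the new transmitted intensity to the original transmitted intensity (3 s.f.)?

Before rotation:
Unpolarized light through the first polarizer → I₁ = ½ I₀, now polarized at 18°.
I₂ = I₁ cos²(62° − 18°) = 0.5 I₀ · cos²(44°) = 0.2587 I₀.
After rotation:
Unpolarized light through the first polarizer → I₁ = ½ I₀, now polarized at 32°.
I₂ = I₁ cos²(62° − 32°) = 0.5 I₀ · cos²(30°) = 0.375 I₀.
Ratio = 0.375 / 0.2587 = 1.449.

I_new/I_old ≈ 1.45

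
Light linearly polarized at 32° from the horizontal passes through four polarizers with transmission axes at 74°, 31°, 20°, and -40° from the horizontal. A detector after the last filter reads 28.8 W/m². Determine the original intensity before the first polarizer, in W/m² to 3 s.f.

I₀ ≈ 405 W/m²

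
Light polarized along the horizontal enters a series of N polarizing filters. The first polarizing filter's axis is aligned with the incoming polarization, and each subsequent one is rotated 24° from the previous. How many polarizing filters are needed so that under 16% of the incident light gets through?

First polarizer is aligned with the polarization: full transmission.
Each further stage multiplies by cos²(24°) = 0.8346.
After N polarizers: T = 0.8346^(N−1). Require T < 0.16 ⇒ N−1 > ln(0.16)/ln(0.8346) = 10.13, so N−1 ≥ 11 and N = 12.
Check: N=12 gives T = 0.1368 < 0.16; N=11 gives T = 0.1639.

N = 12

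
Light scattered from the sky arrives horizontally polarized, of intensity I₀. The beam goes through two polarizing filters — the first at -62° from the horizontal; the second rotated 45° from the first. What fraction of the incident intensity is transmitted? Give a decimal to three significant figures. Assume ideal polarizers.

By Malus's law, I₁ = I₀ cos²(-62° − 0°) = I₀ cos²(62°) = 0.2204 I₀.
I₂ = I₁ cos²(45°) = 0.2204 · 0.5 I₀ = 0.1102 I₀.
Transmitted fraction = 0.1102.

≈ 0.110 I₀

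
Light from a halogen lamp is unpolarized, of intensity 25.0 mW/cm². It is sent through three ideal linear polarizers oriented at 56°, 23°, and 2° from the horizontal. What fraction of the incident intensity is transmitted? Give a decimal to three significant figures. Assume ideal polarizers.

Unpolarized light through the first polarizer → I₁ = 25.0 mW/cm²/2 = 12.5 mW/cm², polarized at 56°.
I₂ = I₁ · cos²(33°) = 12.5 · 0.7034 = 8.792 mW/cm².
I₃ = I₂ · cos²(21°) = 8.792 · 0.8716 = 7.663 mW/cm².
Transmitted fraction = 0.3065.

I/I₀ ≈ 0.307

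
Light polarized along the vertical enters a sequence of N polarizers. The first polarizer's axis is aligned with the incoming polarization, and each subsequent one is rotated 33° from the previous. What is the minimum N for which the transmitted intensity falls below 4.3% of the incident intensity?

N = 10

First polarizer is aligned with the polarization: full transmission.
Each further stage multiplies by cos²(33°) = 0.7034.
After N polarizers: T = 0.7034^(N−1). Require T < 0.043 ⇒ N−1 > ln(0.043)/ln(0.7034) = 8.94, so N−1 ≥ 9 and N = 10.
Check: N=10 gives T = 0.04214 < 0.043; N=9 gives T = 0.0599.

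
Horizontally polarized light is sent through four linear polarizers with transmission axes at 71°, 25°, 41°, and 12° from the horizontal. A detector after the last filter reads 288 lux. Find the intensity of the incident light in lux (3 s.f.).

I₀ ≈ 7970 lux

I₁ = I₀ cos²(71° − 0°) = I₀ cos²(71°) = 0.106 I₀.
I₂ = I₁ cos²(25° − 71°) = 0.106 I₀ · cos²(46°) = 0.05115 I₀.
I₃ = I₂ cos²(41° − 25°) = 0.05115 I₀ · cos²(16°) = 0.04726 I₀.
I₄ = I₃ cos²(12° − 41°) = 0.04726 I₀ · cos²(29°) = 0.03615 I₀.
So 288 lux = 0.03615 I₀, giving I₀ = 288/0.03615 = 7966 lux.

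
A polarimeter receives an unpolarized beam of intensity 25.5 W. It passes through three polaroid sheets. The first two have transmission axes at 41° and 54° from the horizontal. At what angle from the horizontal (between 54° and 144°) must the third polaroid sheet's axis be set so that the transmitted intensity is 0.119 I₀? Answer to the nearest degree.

Unpolarized light through the first polarizer → I₁ = ½ I₀, now polarized at 41°.
I₂ = I₁ cos²(54° − 41°) = 0.5 I₀ · cos²(13°) = 0.4747 I₀.
Need I₃/I₀ = 0.119, so cos²(θ − 54°) = 0.119 / 0.4747 = 0.2507.
θ − 54° = arccos(√0.2507) = 60.0°, giving θ ≈ 54 + 60.0 = 114.0°.

θ ≈ 114°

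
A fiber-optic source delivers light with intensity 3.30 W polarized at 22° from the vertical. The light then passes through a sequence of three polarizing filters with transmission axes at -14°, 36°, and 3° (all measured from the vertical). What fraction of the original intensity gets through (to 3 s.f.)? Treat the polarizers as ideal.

I/I₀ ≈ 0.190

I₁ = 3.30 W · cos²(36°) = 2.16 W.
I₂ = I₁ · cos²(50°) = 2.16 · 0.4132 = 0.8924 W.
I₃ = I₂ · cos²(33°) = 0.8924 · 0.7034 = 0.6277 W.
Transmitted fraction = 0.1902.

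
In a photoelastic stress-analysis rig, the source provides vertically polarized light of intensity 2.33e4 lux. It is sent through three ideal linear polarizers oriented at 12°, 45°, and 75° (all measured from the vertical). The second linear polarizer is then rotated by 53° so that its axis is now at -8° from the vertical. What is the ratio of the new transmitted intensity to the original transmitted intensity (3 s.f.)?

Before rotation:
I₁ = I₀ cos²(12° − 0°) = I₀ cos²(12°) = 0.9568 I₀.
I₂ = I₁ cos²(45° − 12°) = 0.9568 I₀ · cos²(33°) = 0.673 I₀.
I₃ = I₂ cos²(75° − 45°) = 0.673 I₀ · cos²(30°) = 0.5047 I₀.
After rotation:
I₁ = I₀ cos²(12° − 0°) = I₀ cos²(12°) = 0.9568 I₀.
I₂ = I₁ cos²(-8° − 12°) = 0.9568 I₀ · cos²(20°) = 0.8449 I₀.
I₃ = I₂ cos²(75° + 8°) = 0.8449 I₀ · cos²(83°) = 0.01255 I₀.
Ratio = 0.01255 / 0.5047 = 0.02486.

I_new/I_old ≈ 0.0249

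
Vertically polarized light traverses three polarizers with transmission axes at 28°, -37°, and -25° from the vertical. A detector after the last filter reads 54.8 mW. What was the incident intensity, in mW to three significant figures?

I₀ ≈ 411 mW

I₁ = I₀ cos²(28° − 0°) = I₀ cos²(28°) = 0.7796 I₀.
I₂ = I₁ cos²(-37° − 28°) = 0.7796 I₀ · cos²(65°) = 0.1392 I₀.
I₃ = I₂ cos²(-25° + 37°) = 0.1392 I₀ · cos²(12°) = 0.1332 I₀.
So 54.8 mW = 0.1332 I₀, giving I₀ = 54.8/0.1332 = 411.3 mW.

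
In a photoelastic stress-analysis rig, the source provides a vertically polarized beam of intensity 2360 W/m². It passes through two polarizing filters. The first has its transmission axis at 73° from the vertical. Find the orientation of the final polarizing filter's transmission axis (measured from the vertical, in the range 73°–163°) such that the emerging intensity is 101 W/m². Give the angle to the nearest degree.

By Malus's law, I₁ = I₀ cos²(73° − 0°) = I₀ cos²(73°) = 0.08548 I₀.
Target fraction: 101 / 2360 W/m² = 0.0428 of I₀.
Need I₂/I₀ = 0.0428, so cos²(θ − 73°) = 0.0428 / 0.08548 = 0.5007.
θ − 73° = arccos(√0.5007) = 45.0°, giving θ ≈ 73 + 45.0 = 118.0°.

θ ≈ 118°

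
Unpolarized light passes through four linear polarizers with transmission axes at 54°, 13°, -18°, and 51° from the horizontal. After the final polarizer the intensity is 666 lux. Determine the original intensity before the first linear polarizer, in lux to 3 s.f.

Unpolarized light through the first polarizer → I₁ = ½ I₀, now polarized at 54°.
I₂ = I₁ cos²(13° − 54°) = 0.5 I₀ · cos²(41°) = 0.2848 I₀.
I₃ = I₂ cos²(-18° − 13°) = 0.2848 I₀ · cos²(31°) = 0.2092 I₀.
I₄ = I₃ cos²(51° + 18°) = 0.2092 I₀ · cos²(69°) = 0.02687 I₀.
So 666 lux = 0.02687 I₀, giving I₀ = 666/0.02687 = 2.478e+04 lux.

I₀ ≈ 2.48e4 lux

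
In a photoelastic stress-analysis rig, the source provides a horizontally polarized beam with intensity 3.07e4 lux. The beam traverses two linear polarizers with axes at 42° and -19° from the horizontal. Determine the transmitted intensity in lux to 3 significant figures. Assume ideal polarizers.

I ≈ 3980 lux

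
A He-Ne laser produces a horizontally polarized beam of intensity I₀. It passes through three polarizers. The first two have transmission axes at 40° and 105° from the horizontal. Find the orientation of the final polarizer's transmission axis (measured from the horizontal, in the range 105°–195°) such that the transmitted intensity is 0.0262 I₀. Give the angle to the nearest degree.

By Malus's law, I₁ = I₀ cos²(40° − 0°) = I₀ cos²(40°) = 0.5868 I₀.
I₂ = I₁ cos²(105° − 40°) = 0.5868 I₀ · cos²(65°) = 0.1048 I₀.
Need I₃/I₀ = 0.0262, so cos²(θ − 105°) = 0.0262 / 0.1048 = 0.25.
θ − 105° = arccos(√0.25) = 60.0°, giving θ ≈ 105 + 60.0 = 165.0°.

θ ≈ 165°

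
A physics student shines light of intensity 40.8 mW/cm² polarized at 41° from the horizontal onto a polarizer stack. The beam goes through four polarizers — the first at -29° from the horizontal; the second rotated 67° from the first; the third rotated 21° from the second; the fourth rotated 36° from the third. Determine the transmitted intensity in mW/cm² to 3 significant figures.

I ≈ 0.416 mW/cm²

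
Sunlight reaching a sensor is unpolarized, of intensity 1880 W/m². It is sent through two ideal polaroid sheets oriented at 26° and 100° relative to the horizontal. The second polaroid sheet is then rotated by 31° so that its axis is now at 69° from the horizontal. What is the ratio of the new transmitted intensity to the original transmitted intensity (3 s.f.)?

Before rotation:
Unpolarized light through the first polarizer → I₁ = ½ I₀, now polarized at 26°.
I₂ = I₁ cos²(100° − 26°) = 0.5 I₀ · cos²(74°) = 0.03799 I₀.
After rotation:
Unpolarized light through the first polarizer → I₁ = ½ I₀, now polarized at 26°.
I₂ = I₁ cos²(69° − 26°) = 0.5 I₀ · cos²(43°) = 0.2674 I₀.
Ratio = 0.2674 / 0.03799 = 7.04.

I_new/I_old ≈ 7.04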